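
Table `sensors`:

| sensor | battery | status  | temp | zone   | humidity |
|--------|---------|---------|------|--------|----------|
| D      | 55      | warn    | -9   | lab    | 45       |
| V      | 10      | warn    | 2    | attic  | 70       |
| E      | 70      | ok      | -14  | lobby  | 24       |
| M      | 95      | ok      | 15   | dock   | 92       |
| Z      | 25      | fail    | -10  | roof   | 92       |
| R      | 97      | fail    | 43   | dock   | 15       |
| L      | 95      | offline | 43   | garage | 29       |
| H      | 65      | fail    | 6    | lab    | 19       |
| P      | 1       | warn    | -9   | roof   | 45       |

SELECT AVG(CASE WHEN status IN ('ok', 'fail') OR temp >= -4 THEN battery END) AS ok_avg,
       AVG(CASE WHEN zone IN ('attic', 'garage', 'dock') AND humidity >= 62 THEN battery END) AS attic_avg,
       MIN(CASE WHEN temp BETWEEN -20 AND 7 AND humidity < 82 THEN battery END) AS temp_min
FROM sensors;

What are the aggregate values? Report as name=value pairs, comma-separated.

ok_avg=65.2857142857, attic_avg=52.5, temp_min=1

[ok_avg: status IN ('ok', 'fail') OR temp >= -4]
sensor=D: ✗
sensor=V: ✓ → 10
sensor=E: ✓ → 70
sensor=M: ✓ → 95
sensor=Z: ✓ → 25
sensor=R: ✓ → 97
sensor=L: ✓ → 95
sensor=H: ✓ → 65
sensor=P: ✗
ok_avg = (10 + 70 + 95 + 25 + 97 + 95 + 65) / 7 = 65.2857142857
—
[attic_avg: zone IN ('attic', 'garage', 'dock') AND humidity >= 62]
sensor=D: ✗
sensor=V: ✓ → 10
sensor=E: ✗
sensor=M: ✓ → 95
sensor=Z: ✗
sensor=R: ✗
sensor=L: ✗
sensor=H: ✗
sensor=P: ✗
attic_avg = (10 + 95) / 2 = 52.5
—
[temp_min: temp BETWEEN -20 AND 7 AND humidity < 82]
sensor=D: ✓ → 55
sensor=V: ✓ → 10
sensor=E: ✓ → 70
sensor=M: ✗
sensor=Z: ✗
sensor=R: ✗
sensor=L: ✗
sensor=H: ✓ → 65
sensor=P: ✓ → 1
temp_min = MIN(55, 10, 70, 65, 1) = 1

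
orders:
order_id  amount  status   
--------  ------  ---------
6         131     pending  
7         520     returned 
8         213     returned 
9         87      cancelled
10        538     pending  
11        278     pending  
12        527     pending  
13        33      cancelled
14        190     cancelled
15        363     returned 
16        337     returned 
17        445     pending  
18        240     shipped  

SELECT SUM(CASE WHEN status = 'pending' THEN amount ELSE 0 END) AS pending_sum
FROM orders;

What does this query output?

1919

order_id=6: ✓ → 131
order_id=7: ✗
order_id=8: ✗
order_id=9: ✗
order_id=10: ✓ → 538
order_id=11: ✓ → 278
order_id=12: ✓ → 527
order_id=13: ✗
order_id=14: ✗
order_id=15: ✗
order_id=16: ✗
order_id=17: ✓ → 445
order_id=18: ✗
pending_sum = 131 + 538 + 278 + 527 + 445 = 1919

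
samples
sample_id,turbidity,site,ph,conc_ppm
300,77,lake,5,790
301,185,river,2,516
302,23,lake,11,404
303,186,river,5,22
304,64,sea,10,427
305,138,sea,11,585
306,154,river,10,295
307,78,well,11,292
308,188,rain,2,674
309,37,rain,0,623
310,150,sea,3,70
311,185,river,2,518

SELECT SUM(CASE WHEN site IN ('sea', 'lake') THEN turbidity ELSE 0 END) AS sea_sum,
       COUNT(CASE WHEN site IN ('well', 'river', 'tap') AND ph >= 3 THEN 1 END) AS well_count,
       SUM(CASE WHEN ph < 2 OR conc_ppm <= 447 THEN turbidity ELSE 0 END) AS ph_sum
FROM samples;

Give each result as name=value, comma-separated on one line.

sea_sum=452, well_count=3, ph_sum=692

[sea_sum: site IN ('sea', 'lake')]
sample_id=300: ✓ → 77
sample_id=301: ✗
sample_id=302: ✓ → 23
sample_id=303: ✗
sample_id=304: ✓ → 64
sample_id=305: ✓ → 138
sample_id=306: ✗
sample_id=307: ✗
sample_id=308: ✗
sample_id=309: ✗
sample_id=310: ✓ → 150
sample_id=311: ✗
sea_sum = 77 + 23 + 64 + 138 + 150 = 452
—
[well_count: site IN ('well', 'river', 'tap') AND ph >= 3]
sample_id=300: ✗
sample_id=301: ✗
sample_id=302: ✗
sample_id=303: ✓ → 1
sample_id=304: ✗
sample_id=305: ✗
sample_id=306: ✓ → 1
sample_id=307: ✓ → 1
sample_id=308: ✗
sample_id=309: ✗
sample_id=310: ✗
sample_id=311: ✗
well_count = COUNT(1, 1, 1) = 3
—
[ph_sum: ph < 2 OR conc_ppm <= 447]
sample_id=300: ✗
sample_id=301: ✗
sample_id=302: ✓ → 23
sample_id=303: ✓ → 186
sample_id=304: ✓ → 64
sample_id=305: ✗
sample_id=306: ✓ → 154
sample_id=307: ✓ → 78
sample_id=308: ✗
sample_id=309: ✓ → 37
sample_id=310: ✓ → 150
sample_id=311: ✗
ph_sum = 23 + 186 + 64 + 154 + 78 + 37 + 150 = 692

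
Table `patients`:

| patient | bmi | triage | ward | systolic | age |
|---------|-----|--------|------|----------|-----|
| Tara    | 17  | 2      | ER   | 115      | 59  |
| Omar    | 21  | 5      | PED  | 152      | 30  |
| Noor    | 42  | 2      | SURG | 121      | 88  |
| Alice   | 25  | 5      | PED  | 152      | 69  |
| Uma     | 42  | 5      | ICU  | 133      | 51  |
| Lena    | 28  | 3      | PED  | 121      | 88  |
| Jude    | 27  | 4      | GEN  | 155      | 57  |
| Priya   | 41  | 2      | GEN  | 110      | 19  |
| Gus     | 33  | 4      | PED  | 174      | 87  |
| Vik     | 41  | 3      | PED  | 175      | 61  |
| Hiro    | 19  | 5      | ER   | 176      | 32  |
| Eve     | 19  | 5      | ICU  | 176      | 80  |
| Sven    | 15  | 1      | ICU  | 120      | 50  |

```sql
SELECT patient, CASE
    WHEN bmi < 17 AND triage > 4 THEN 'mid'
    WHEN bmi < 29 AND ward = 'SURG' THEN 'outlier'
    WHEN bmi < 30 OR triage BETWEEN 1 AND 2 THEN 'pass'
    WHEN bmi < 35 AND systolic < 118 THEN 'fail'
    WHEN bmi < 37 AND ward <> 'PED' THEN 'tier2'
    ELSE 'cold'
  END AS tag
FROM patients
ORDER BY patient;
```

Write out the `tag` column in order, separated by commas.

pass, pass, cold, pass, pass, pass, pass, pass, pass, pass, pass, cold, cold

patient=Alice: bmi < 30 OR triage BETWEEN 1 AND 2 → pass
patient=Eve: bmi < 30 OR triage BETWEEN 1 AND 2 → pass
patient=Gus: ELSE → cold
patient=Hiro: bmi < 30 OR triage BETWEEN 1 AND 2 → pass
patient=Jude: bmi < 30 OR triage BETWEEN 1 AND 2 → pass
patient=Lena: bmi < 30 OR triage BETWEEN 1 AND 2 → pass
patient=Noor: bmi < 30 OR triage BETWEEN 1 AND 2 → pass
patient=Omar: bmi < 30 OR triage BETWEEN 1 AND 2 → pass
patient=Priya: bmi < 30 OR triage BETWEEN 1 AND 2 → pass
patient=Sven: bmi < 30 OR triage BETWEEN 1 AND 2 → pass
patient=Tara: bmi < 30 OR triage BETWEEN 1 AND 2 → pass
patient=Uma: ELSE → cold
patient=Vik: ELSE → cold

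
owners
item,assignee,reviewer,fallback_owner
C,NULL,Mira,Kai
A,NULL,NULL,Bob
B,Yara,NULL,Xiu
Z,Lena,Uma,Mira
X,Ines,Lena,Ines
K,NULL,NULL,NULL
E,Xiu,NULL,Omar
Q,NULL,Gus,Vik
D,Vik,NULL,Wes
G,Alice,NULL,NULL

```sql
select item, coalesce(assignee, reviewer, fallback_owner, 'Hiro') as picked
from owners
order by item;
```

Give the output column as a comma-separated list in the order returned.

Bob, Yara, Mira, Vik, Xiu, Alice, Hiro, Gus, Ines, Lena

item=A: assignee=NULL, reviewer=NULL, fallback_owner=Bob → Bob
item=B: assignee=Yara → Yara
item=C: assignee=NULL, reviewer=Mira → Mira
item=D: assignee=Vik → Vik
item=E: assignee=Xiu → Xiu
item=G: assignee=Alice → Alice
item=K: assignee=NULL, reviewer=NULL, fallback_owner=NULL, → literal Hiro → Hiro
item=Q: assignee=NULL, reviewer=Gus → Gus
item=X: assignee=Ines → Ines
item=Z: assignee=Lena → Lena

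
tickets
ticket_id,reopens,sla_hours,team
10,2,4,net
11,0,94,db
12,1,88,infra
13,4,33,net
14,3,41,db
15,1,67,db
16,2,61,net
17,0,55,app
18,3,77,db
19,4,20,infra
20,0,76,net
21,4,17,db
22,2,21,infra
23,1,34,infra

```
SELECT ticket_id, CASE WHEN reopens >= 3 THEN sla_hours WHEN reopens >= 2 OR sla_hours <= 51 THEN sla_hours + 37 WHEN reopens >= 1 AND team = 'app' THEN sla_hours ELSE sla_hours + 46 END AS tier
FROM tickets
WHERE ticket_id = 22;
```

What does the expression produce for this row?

58

ticket_id = 22: reopens=2, sla_hours=21, team=infra.
reopens >= 3 → false
reopens >= 2 OR sla_hours <= 51 → true → 58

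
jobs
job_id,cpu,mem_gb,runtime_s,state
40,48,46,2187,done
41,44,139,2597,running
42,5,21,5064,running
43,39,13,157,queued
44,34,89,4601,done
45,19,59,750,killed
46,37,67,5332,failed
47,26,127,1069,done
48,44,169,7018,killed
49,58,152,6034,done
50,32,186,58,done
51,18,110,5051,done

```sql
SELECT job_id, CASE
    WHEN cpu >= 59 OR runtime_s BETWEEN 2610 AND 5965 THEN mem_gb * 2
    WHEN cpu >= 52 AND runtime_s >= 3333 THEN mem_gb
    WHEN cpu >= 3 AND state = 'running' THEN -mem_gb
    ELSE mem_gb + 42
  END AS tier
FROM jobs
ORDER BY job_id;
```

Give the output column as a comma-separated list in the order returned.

88, -139, 42, 55, 178, 101, 134, 169, 211, 152, 228, 220

job_id=40: ELSE → 88
job_id=41: cpu >= 3 AND state = 'running' → -139
job_id=42: cpu >= 59 OR runtime_s BETWEEN 2610 AND 5965 → 42
job_id=43: ELSE → 55
job_id=44: cpu >= 59 OR runtime_s BETWEEN 2610 AND 5965 → 178
job_id=45: ELSE → 101
job_id=46: cpu >= 59 OR runtime_s BETWEEN 2610 AND 5965 → 134
job_id=47: ELSE → 169
job_id=48: ELSE → 211
job_id=49: cpu >= 52 AND runtime_s >= 3333 → 152
job_id=50: ELSE → 228
job_id=51: cpu >= 59 OR runtime_s BETWEEN 2610 AND 5965 → 220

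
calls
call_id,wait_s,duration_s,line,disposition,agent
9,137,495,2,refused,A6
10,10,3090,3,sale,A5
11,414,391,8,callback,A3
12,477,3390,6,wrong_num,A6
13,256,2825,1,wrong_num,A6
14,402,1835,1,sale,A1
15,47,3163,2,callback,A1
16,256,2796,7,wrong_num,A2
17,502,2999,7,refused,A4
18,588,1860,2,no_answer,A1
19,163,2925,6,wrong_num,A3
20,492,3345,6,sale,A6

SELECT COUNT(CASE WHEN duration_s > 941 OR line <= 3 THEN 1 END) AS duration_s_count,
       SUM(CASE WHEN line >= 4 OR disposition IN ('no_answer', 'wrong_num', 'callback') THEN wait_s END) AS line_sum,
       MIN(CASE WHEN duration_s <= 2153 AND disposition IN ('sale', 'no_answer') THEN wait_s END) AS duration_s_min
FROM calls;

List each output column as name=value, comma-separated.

duration_s_count=11, line_sum=3195, duration_s_min=402

[duration_s_count: duration_s > 941 OR line <= 3]
call_id=9: ✓ → 1
call_id=10: ✓ → 1
call_id=11: ✗
call_id=12: ✓ → 1
call_id=13: ✓ → 1
call_id=14: ✓ → 1
call_id=15: ✓ → 1
call_id=16: ✓ → 1
call_id=17: ✓ → 1
call_id=18: ✓ → 1
call_id=19: ✓ → 1
call_id=20: ✓ → 1
duration_s_count = COUNT(1, 1, 1, 1, 1, 1, 1, 1, 1, 1, 1) = 11
—
[line_sum: line >= 4 OR disposition IN ('no_answer', 'wrong_num', 'callback')]
call_id=9: ✗
call_id=10: ✗
call_id=11: ✓ → 414
call_id=12: ✓ → 477
call_id=13: ✓ → 256
call_id=14: ✗
call_id=15: ✓ → 47
call_id=16: ✓ → 256
call_id=17: ✓ → 502
call_id=18: ✓ → 588
call_id=19: ✓ → 163
call_id=20: ✓ → 492
line_sum = 414 + 477 + 256 + 47 + 256 + 502 + 588 + 163 + 492 = 3195
—
[duration_s_min: duration_s <= 2153 AND disposition IN ('sale', 'no_answer')]
call_id=9: ✗
call_id=10: ✗
call_id=11: ✗
call_id=12: ✗
call_id=13: ✗
call_id=14: ✓ → 402
call_id=15: ✗
call_id=16: ✗
call_id=17: ✗
call_id=18: ✓ → 588
call_id=19: ✗
call_id=20: ✗
duration_s_min = MIN(402, 588) = 402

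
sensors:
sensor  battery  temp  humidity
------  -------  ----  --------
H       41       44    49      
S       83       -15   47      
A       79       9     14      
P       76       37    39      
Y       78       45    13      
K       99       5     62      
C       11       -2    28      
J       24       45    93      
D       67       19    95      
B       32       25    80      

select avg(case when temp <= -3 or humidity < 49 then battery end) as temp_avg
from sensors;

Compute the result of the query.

65.4

sensor=H: ✗
sensor=S: ✓ → 83
sensor=A: ✓ → 79
sensor=P: ✓ → 76
sensor=Y: ✓ → 78
sensor=K: ✗
sensor=C: ✓ → 11
sensor=J: ✗
sensor=D: ✗
sensor=B: ✗
temp_avg = (83 + 79 + 76 + 78 + 11) / 5 = 65.4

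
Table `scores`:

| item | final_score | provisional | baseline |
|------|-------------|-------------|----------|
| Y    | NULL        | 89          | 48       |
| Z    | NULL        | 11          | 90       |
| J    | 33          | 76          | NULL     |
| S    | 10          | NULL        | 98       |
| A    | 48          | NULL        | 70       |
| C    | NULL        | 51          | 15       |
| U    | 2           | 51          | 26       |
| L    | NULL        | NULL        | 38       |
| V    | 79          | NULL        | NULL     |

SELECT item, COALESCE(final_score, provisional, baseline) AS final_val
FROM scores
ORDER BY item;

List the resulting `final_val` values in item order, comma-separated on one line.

48, 51, 33, 38, 10, 2, 79, 89, 11

item=A: final_score=48 → 48
item=C: final_score=NULL, provisional=51 → 51
item=J: final_score=33 → 33
item=L: final_score=NULL, provisional=NULL, baseline=38 → 38
item=S: final_score=10 → 10
item=U: final_score=2 → 2
item=V: final_score=79 → 79
item=Y: final_score=NULL, provisional=89 → 89
item=Z: final_score=NULL, provisional=11 → 11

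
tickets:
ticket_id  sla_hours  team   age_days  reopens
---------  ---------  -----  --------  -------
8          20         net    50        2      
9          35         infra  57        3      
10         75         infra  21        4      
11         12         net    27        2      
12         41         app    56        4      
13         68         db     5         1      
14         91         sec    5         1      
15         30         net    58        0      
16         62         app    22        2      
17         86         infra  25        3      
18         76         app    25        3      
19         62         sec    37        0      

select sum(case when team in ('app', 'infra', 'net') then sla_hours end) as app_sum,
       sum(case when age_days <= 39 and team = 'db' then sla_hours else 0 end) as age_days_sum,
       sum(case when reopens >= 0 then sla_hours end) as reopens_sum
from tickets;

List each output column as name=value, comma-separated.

app_sum=437, age_days_sum=68, reopens_sum=658

[app_sum: team in ('app', 'infra', 'net')]
ticket_id=8: ✓ → 20
ticket_id=9: ✓ → 35
ticket_id=10: ✓ → 75
ticket_id=11: ✓ → 12
ticket_id=12: ✓ → 41
ticket_id=13: ✗
ticket_id=14: ✗
ticket_id=15: ✓ → 30
ticket_id=16: ✓ → 62
ticket_id=17: ✓ → 86
ticket_id=18: ✓ → 76
ticket_id=19: ✗
app_sum = 20 + 35 + 75 + 12 + 41 + 30 + 62 + 86 + 76 = 437
—
[age_days_sum: age_days <= 39 and team = 'db']
ticket_id=8: ✗
ticket_id=9: ✗
ticket_id=10: ✗
ticket_id=11: ✗
ticket_id=12: ✗
ticket_id=13: ✓ → 68
ticket_id=14: ✗
ticket_id=15: ✗
ticket_id=16: ✗
ticket_id=17: ✗
ticket_id=18: ✗
ticket_id=19: ✗
age_days_sum = 68
—
[reopens_sum: reopens >= 0]
ticket_id=8: ✓ → 20
ticket_id=9: ✓ → 35
ticket_id=10: ✓ → 75
ticket_id=11: ✓ → 12
ticket_id=12: ✓ → 41
ticket_id=13: ✓ → 68
ticket_id=14: ✓ → 91
ticket_id=15: ✓ → 30
ticket_id=16: ✓ → 62
ticket_id=17: ✓ → 86
ticket_id=18: ✓ → 76
ticket_id=19: ✓ → 62
reopens_sum = 20 + 35 + 75 + 12 + 41 + 68 + 91 + 30 + 62 + 86 + 76 + 62 = 658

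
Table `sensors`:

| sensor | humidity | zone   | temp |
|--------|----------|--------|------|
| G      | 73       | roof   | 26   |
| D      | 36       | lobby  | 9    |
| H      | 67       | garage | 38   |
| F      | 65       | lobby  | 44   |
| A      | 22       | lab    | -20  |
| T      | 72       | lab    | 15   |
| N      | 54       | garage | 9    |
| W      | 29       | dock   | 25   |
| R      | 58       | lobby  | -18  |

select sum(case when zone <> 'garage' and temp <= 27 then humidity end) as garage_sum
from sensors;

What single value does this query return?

290

sensor=G: ✓ → 73
sensor=D: ✓ → 36
sensor=H: ✗
sensor=F: ✗
sensor=A: ✓ → 22
sensor=T: ✓ → 72
sensor=N: ✗
sensor=W: ✓ → 29
sensor=R: ✓ → 58
garage_sum = 73 + 36 + 22 + 72 + 29 + 58 = 290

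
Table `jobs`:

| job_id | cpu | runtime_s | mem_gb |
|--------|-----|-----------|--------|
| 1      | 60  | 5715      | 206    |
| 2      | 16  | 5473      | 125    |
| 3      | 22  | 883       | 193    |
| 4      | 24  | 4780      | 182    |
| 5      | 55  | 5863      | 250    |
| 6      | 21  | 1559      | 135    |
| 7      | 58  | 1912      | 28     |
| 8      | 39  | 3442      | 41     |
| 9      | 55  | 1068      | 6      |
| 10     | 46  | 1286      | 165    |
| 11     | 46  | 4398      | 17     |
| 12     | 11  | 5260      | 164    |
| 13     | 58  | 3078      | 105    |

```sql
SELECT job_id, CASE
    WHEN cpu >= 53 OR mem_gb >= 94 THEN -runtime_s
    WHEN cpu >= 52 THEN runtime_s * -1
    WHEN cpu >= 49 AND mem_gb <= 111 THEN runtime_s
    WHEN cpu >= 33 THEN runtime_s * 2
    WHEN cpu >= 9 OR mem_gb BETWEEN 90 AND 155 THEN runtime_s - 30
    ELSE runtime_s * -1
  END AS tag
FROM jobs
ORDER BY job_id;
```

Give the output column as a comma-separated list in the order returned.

-5715, -5473, -883, -4780, -5863, -1559, -1912, 6884, -1068, -1286, 8796, -5260, -3078

job_id=1: cpu >= 53 OR mem_gb >= 94 → -5715
job_id=2: cpu >= 53 OR mem_gb >= 94 → -5473
job_id=3: cpu >= 53 OR mem_gb >= 94 → -883
job_id=4: cpu >= 53 OR mem_gb >= 94 → -4780
job_id=5: cpu >= 53 OR mem_gb >= 94 → -5863
job_id=6: cpu >= 53 OR mem_gb >= 94 → -1559
job_id=7: cpu >= 53 OR mem_gb >= 94 → -1912
job_id=8: cpu >= 33 → 6884
job_id=9: cpu >= 53 OR mem_gb >= 94 → -1068
job_id=10: cpu >= 53 OR mem_gb >= 94 → -1286
job_id=11: cpu >= 33 → 8796
job_id=12: cpu >= 53 OR mem_gb >= 94 → -5260
job_id=13: cpu >= 53 OR mem_gb >= 94 → -3078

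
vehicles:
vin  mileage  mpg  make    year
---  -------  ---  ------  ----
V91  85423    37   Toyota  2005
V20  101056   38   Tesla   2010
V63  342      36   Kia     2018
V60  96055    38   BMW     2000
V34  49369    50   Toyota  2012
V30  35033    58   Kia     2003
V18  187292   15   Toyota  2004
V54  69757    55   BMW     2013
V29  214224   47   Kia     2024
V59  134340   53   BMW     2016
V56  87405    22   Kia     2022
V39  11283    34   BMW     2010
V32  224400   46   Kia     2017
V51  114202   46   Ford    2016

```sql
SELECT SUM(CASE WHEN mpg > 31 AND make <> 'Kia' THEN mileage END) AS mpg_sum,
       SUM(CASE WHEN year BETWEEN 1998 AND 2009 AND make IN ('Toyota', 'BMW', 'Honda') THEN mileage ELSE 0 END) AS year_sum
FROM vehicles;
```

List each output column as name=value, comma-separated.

[mpg_sum: mpg > 31 AND make <> 'Kia']
vin=V91: ✓ → 85423
vin=V20: ✓ → 101056
vin=V63: ✗
vin=V60: ✓ → 96055
vin=V34: ✓ → 49369
vin=V30: ✗
vin=V18: ✗
vin=V54: ✓ → 69757
vin=V29: ✗
vin=V59: ✓ → 134340
vin=V56: ✗
vin=V39: ✓ → 11283
vin=V32: ✗
vin=V51: ✓ → 114202
mpg_sum = 85423 + 101056 + 96055 + 49369 + 69757 + 134340 + 11283 + 114202 = 661485
—
[year_sum: year BETWEEN 1998 AND 2009 AND make IN ('Toyota', 'BMW', 'Honda')]
vin=V91: ✓ → 85423
vin=V20: ✗
vin=V63: ✗
vin=V60: ✓ → 96055
vin=V34: ✗
vin=V30: ✗
vin=V18: ✓ → 187292
vin=V54: ✗
vin=V29: ✗
vin=V59: ✗
vin=V56: ✗
vin=V39: ✗
vin=V32: ✗
vin=V51: ✗
year_sum = 85423 + 96055 + 187292 = 368770

mpg_sum=661485, year_sum=368770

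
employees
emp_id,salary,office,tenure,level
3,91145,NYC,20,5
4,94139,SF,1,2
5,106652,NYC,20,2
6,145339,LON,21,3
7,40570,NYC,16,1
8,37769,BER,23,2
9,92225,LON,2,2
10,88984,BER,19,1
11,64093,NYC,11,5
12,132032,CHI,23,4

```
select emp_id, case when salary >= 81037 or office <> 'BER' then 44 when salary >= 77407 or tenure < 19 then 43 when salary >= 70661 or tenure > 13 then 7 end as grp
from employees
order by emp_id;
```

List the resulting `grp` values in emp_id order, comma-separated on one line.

emp_id=3: salary >= 81037 or office <> 'BER' → 44
emp_id=4: salary >= 81037 or office <> 'BER' → 44
emp_id=5: salary >= 81037 or office <> 'BER' → 44
emp_id=6: salary >= 81037 or office <> 'BER' → 44
emp_id=7: salary >= 81037 or office <> 'BER' → 44
emp_id=8: salary >= 70661 or tenure > 13 → 7
emp_id=9: salary >= 81037 or office <> 'BER' → 44
emp_id=10: salary >= 81037 or office <> 'BER' → 44
emp_id=11: salary >= 81037 or office <> 'BER' → 44
emp_id=12: salary >= 81037 or office <> 'BER' → 44

44, 44, 44, 44, 44, 7, 44, 44, 44, 44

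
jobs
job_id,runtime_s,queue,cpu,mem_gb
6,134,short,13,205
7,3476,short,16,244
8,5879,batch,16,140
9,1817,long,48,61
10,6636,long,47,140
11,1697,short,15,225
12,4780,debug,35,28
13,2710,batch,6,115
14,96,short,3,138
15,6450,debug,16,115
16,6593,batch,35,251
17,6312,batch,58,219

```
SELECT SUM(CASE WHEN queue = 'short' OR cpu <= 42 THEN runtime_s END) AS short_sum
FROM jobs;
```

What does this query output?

job_id=6: ✓ → 134
job_id=7: ✓ → 3476
job_id=8: ✓ → 5879
job_id=9: ✗
job_id=10: ✗
job_id=11: ✓ → 1697
job_id=12: ✓ → 4780
job_id=13: ✓ → 2710
job_id=14: ✓ → 96
job_id=15: ✓ → 6450
job_id=16: ✓ → 6593
job_id=17: ✗
short_sum = 134 + 3476 + 5879 + 1697 + 4780 + 2710 + 96 + 6450 + 6593 = 31815

31815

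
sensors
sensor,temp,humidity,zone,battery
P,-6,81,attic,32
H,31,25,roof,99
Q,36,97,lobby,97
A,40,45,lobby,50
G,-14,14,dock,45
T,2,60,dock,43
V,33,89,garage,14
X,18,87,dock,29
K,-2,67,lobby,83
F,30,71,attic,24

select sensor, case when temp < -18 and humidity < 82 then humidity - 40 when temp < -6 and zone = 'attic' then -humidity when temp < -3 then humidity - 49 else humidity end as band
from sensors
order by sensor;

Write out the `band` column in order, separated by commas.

sensor=A: ELSE → 45
sensor=F: ELSE → 71
sensor=G: temp < -3 → -35
sensor=H: ELSE → 25
sensor=K: ELSE → 67
sensor=P: temp < -3 → 32
sensor=Q: ELSE → 97
sensor=T: ELSE → 60
sensor=V: ELSE → 89
sensor=X: ELSE → 87

45, 71, -35, 25, 67, 32, 97, 60, 89, 87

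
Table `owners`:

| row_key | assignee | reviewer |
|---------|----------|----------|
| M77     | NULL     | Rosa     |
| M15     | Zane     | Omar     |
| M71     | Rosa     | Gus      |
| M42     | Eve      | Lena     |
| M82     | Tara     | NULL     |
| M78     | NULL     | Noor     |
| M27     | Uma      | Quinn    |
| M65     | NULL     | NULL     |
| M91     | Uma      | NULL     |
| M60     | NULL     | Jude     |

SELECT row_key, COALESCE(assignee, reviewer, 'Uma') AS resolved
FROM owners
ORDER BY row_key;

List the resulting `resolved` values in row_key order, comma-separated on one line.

Zane, Uma, Eve, Jude, Uma, Rosa, Rosa, Noor, Tara, Uma

row_key=M15: assignee=Zane → Zane
row_key=M27: assignee=Uma → Uma
row_key=M42: assignee=Eve → Eve
row_key=M60: assignee=NULL, reviewer=Jude → Jude
row_key=M65: assignee=NULL, reviewer=NULL, → literal Uma → Uma
row_key=M71: assignee=Rosa → Rosa
row_key=M77: assignee=NULL, reviewer=Rosa → Rosa
row_key=M78: assignee=NULL, reviewer=Noor → Noor
row_key=M82: assignee=Tara → Tara
row_key=M91: assignee=Uma → Uma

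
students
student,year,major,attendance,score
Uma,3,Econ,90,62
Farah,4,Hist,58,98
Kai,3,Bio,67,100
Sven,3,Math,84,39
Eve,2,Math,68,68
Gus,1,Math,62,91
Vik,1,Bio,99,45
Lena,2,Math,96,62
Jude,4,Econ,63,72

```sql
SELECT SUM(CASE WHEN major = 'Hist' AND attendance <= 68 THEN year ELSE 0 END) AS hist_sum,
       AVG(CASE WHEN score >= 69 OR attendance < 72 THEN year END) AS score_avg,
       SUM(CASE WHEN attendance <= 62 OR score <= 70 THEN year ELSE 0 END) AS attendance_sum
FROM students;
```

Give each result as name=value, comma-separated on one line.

hist_sum=4, score_avg=2.8, attendance_sum=16

[hist_sum: major = 'Hist' AND attendance <= 68]
student=Uma: ✗
student=Farah: ✓ → 4
student=Kai: ✗
student=Sven: ✗
student=Eve: ✗
student=Gus: ✗
student=Vik: ✗
student=Lena: ✗
student=Jude: ✗
hist_sum = 4
—
[score_avg: score >= 69 OR attendance < 72]
student=Uma: ✗
student=Farah: ✓ → 4
student=Kai: ✓ → 3
student=Sven: ✗
student=Eve: ✓ → 2
student=Gus: ✓ → 1
student=Vik: ✗
student=Lena: ✗
student=Jude: ✓ → 4
score_avg = (4 + 3 + 2 + 1 + 4) / 5 = 2.8
—
[attendance_sum: attendance <= 62 OR score <= 70]
student=Uma: ✓ → 3
student=Farah: ✓ → 4
student=Kai: ✗
student=Sven: ✓ → 3
student=Eve: ✓ → 2
student=Gus: ✓ → 1
student=Vik: ✓ → 1
student=Lena: ✓ → 2
student=Jude: ✗
attendance_sum = 3 + 4 + 3 + 2 + 1 + 1 + 2 = 16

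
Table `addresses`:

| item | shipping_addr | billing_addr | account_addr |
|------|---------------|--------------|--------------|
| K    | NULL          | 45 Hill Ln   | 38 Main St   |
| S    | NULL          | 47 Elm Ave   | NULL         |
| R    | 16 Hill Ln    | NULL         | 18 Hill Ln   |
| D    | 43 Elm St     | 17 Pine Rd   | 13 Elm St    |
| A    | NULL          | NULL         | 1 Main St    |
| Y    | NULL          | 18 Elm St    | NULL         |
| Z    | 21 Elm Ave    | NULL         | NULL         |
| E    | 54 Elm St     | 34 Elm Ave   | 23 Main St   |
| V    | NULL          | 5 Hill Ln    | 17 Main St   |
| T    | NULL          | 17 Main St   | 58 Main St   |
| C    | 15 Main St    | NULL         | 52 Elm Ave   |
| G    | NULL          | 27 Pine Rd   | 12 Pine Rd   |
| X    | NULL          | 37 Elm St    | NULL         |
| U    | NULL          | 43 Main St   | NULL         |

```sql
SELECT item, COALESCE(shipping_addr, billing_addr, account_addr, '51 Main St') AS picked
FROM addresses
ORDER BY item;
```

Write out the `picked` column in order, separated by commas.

1 Main St, 15 Main St, 43 Elm St, 54 Elm St, 27 Pine Rd, 45 Hill Ln, 16 Hill Ln, 47 Elm Ave, 17 Main St, 43 Main St, 5 Hill Ln, 37 Elm St, 18 Elm St, 21 Elm Ave

item=A: shipping_addr=NULL, billing_addr=NULL, account_addr=1 Main St → 1 Main St
item=C: shipping_addr=15 Main St → 15 Main St
item=D: shipping_addr=43 Elm St → 43 Elm St
item=E: shipping_addr=54 Elm St → 54 Elm St
item=G: shipping_addr=NULL, billing_addr=27 Pine Rd → 27 Pine Rd
item=K: shipping_addr=NULL, billing_addr=45 Hill Ln → 45 Hill Ln
item=R: shipping_addr=16 Hill Ln → 16 Hill Ln
item=S: shipping_addr=NULL, billing_addr=47 Elm Ave → 47 Elm Ave
item=T: shipping_addr=NULL, billing_addr=17 Main St → 17 Main St
item=U: shipping_addr=NULL, billing_addr=43 Main St → 43 Main St
item=V: shipping_addr=NULL, billing_addr=5 Hill Ln → 5 Hill Ln
item=X: shipping_addr=NULL, billing_addr=37 Elm St → 37 Elm St
item=Y: shipping_addr=NULL, billing_addr=18 Elm St → 18 Elm St
item=Z: shipping_addr=21 Elm Ave → 21 Elm Ave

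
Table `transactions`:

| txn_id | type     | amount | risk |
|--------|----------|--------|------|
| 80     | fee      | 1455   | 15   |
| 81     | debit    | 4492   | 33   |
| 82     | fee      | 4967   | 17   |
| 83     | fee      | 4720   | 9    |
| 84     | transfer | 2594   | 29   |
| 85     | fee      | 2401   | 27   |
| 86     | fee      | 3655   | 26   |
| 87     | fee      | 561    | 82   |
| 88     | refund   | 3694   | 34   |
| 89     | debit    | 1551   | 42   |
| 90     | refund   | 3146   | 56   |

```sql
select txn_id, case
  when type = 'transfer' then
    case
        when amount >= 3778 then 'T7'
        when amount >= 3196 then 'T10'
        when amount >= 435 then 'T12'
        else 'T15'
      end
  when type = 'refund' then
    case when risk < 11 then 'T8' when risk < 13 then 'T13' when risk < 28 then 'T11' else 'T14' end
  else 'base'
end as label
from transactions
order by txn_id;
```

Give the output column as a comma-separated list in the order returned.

txn_id=80: type='fee' → outer ELSE → base
txn_id=81: type='debit' → outer ELSE → base
txn_id=82: type='fee' → outer ELSE → base
txn_id=83: type='fee' → outer ELSE → base
txn_id=84: type='transfer' → inner[amount >= 435] → T12
txn_id=85: type='fee' → outer ELSE → base
txn_id=86: type='fee' → outer ELSE → base
txn_id=87: type='fee' → outer ELSE → base
txn_id=88: type='refund' → inner[ELSE] → T14
txn_id=89: type='debit' → outer ELSE → base
txn_id=90: type='refund' → inner[ELSE] → T14

base, base, base, base, T12, base, base, base, T14, base, T14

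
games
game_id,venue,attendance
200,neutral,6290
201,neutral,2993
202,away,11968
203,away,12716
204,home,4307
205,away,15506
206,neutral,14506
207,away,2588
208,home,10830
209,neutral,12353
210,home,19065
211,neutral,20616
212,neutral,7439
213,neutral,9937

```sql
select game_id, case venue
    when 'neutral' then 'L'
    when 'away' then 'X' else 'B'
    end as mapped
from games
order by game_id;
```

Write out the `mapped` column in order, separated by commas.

game_id=200: venue='neutral' → L
game_id=201: venue='neutral' → L
game_id=202: venue='away' → X
game_id=203: venue='away' → X
game_id=204: ELSE → B
game_id=205: venue='away' → X
game_id=206: venue='neutral' → L
game_id=207: venue='away' → X
game_id=208: ELSE → B
game_id=209: venue='neutral' → L
game_id=210: ELSE → B
game_id=211: venue='neutral' → L
game_id=212: venue='neutral' → L
game_id=213: venue='neutral' → L

L, L, X, X, B, X, L, X, B, L, B, L, L, L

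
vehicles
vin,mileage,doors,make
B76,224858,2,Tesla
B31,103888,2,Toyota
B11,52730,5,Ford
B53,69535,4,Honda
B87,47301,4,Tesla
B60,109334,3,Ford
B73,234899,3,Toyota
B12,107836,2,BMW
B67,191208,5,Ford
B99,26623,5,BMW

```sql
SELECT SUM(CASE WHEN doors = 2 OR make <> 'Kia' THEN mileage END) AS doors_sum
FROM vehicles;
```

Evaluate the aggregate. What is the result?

1168212

vin=B76: ✓ → 224858
vin=B31: ✓ → 103888
vin=B11: ✓ → 52730
vin=B53: ✓ → 69535
vin=B87: ✓ → 47301
vin=B60: ✓ → 109334
vin=B73: ✓ → 234899
vin=B12: ✓ → 107836
vin=B67: ✓ → 191208
vin=B99: ✓ → 26623
doors_sum = 224858 + 103888 + 52730 + 69535 + 47301 + 109334 + 234899 + 107836 + 191208 + 26623 = 1168212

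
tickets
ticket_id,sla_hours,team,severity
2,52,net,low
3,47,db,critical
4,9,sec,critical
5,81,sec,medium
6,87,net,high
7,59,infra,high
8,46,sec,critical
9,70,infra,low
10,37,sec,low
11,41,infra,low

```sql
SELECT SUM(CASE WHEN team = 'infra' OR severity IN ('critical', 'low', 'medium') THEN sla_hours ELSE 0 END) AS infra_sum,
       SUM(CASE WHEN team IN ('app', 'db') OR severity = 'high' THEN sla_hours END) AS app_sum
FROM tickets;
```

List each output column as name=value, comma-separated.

infra_sum=442, app_sum=193

[infra_sum: team = 'infra' OR severity IN ('critical', 'low', 'medium')]
ticket_id=2: ✓ → 52
ticket_id=3: ✓ → 47
ticket_id=4: ✓ → 9
ticket_id=5: ✓ → 81
ticket_id=6: ✗
ticket_id=7: ✓ → 59
ticket_id=8: ✓ → 46
ticket_id=9: ✓ → 70
ticket_id=10: ✓ → 37
ticket_id=11: ✓ → 41
infra_sum = 52 + 47 + 9 + 81 + 59 + 46 + 70 + 37 + 41 = 442
—
[app_sum: team IN ('app', 'db') OR severity = 'high']
ticket_id=2: ✗
ticket_id=3: ✓ → 47
ticket_id=4: ✗
ticket_id=5: ✗
ticket_id=6: ✓ → 87
ticket_id=7: ✓ → 59
ticket_id=8: ✗
ticket_id=9: ✗
ticket_id=10: ✗
ticket_id=11: ✗
app_sum = 47 + 87 + 59 = 193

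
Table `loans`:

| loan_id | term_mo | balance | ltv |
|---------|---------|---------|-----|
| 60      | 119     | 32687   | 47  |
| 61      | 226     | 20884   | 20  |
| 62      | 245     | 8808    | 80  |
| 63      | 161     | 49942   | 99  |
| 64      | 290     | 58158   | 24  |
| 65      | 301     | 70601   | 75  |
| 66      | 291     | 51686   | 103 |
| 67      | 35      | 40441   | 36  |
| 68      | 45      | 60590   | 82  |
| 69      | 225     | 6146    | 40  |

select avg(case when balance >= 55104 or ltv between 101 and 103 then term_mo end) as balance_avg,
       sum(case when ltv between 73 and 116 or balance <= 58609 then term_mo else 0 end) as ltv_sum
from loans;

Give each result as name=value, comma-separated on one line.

[balance_avg: balance >= 55104 or ltv between 101 and 103]
loan_id=60: ✗
loan_id=61: ✗
loan_id=62: ✗
loan_id=63: ✗
loan_id=64: ✓ → 290
loan_id=65: ✓ → 301
loan_id=66: ✓ → 291
loan_id=67: ✗
loan_id=68: ✓ → 45
loan_id=69: ✗
balance_avg = (290 + 301 + 291 + 45) / 4 = 231.75
—
[ltv_sum: ltv between 73 and 116 or balance <= 58609]
loan_id=60: ✓ → 119
loan_id=61: ✓ → 226
loan_id=62: ✓ → 245
loan_id=63: ✓ → 161
loan_id=64: ✓ → 290
loan_id=65: ✓ → 301
loan_id=66: ✓ → 291
loan_id=67: ✓ → 35
loan_id=68: ✓ → 45
loan_id=69: ✓ → 225
ltv_sum = 119 + 226 + 245 + 161 + 290 + 301 + 291 + 35 + 45 + 225 = 1938

balance_avg=231.75, ltv_sum=1938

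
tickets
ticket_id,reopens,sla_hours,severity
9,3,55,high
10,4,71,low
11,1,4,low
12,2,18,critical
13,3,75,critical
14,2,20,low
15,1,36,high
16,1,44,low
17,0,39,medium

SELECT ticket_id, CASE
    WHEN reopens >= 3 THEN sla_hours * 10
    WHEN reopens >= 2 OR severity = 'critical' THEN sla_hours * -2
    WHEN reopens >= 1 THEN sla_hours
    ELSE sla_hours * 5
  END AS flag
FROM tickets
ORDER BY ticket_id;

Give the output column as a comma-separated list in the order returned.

ticket_id=9: reopens >= 3 → 550
ticket_id=10: reopens >= 3 → 710
ticket_id=11: reopens >= 1 → 4
ticket_id=12: reopens >= 2 OR severity = 'critical' → -36
ticket_id=13: reopens >= 3 → 750
ticket_id=14: reopens >= 2 OR severity = 'critical' → -40
ticket_id=15: reopens >= 1 → 36
ticket_id=16: reopens >= 1 → 44
ticket_id=17: ELSE → 195

550, 710, 4, -36, 750, -40, 36, 44, 195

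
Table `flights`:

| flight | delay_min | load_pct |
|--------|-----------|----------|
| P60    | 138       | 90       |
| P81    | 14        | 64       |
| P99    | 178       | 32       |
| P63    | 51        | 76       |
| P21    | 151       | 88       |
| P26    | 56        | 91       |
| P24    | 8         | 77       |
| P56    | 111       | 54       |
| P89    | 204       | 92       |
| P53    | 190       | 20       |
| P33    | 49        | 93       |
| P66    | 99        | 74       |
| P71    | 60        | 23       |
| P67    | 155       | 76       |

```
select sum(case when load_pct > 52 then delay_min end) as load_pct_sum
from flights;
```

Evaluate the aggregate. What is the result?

1036

flight=P60: ✓ → 138
flight=P81: ✓ → 14
flight=P99: ✗
flight=P63: ✓ → 51
flight=P21: ✓ → 151
flight=P26: ✓ → 56
flight=P24: ✓ → 8
flight=P56: ✓ → 111
flight=P89: ✓ → 204
flight=P53: ✗
flight=P33: ✓ → 49
flight=P66: ✓ → 99
flight=P71: ✗
flight=P67: ✓ → 155
load_pct_sum = 138 + 14 + 51 + 151 + 56 + 8 + 111 + 204 + 49 + 99 + 155 = 1036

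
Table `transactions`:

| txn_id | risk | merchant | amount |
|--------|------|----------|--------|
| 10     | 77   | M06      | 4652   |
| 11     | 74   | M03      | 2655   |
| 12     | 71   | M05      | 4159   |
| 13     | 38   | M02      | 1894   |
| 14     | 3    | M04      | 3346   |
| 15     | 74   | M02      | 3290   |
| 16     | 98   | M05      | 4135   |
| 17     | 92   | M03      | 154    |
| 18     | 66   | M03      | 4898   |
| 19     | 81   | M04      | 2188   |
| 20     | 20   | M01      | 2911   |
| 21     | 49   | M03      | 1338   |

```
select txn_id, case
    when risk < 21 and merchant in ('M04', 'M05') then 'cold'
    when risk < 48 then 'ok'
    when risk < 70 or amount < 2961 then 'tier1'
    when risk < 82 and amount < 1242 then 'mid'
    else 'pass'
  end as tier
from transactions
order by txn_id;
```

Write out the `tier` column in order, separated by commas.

pass, tier1, pass, ok, cold, pass, pass, tier1, tier1, tier1, ok, tier1

txn_id=10: ELSE → pass
txn_id=11: risk < 70 or amount < 2961 → tier1
txn_id=12: ELSE → pass
txn_id=13: risk < 48 → ok
txn_id=14: risk < 21 and merchant in ('M04', 'M05') → cold
txn_id=15: ELSE → pass
txn_id=16: ELSE → pass
txn_id=17: risk < 70 or amount < 2961 → tier1
txn_id=18: risk < 70 or amount < 2961 → tier1
txn_id=19: risk < 70 or amount < 2961 → tier1
txn_id=20: risk < 48 → ok
txn_id=21: risk < 70 or amount < 2961 → tier1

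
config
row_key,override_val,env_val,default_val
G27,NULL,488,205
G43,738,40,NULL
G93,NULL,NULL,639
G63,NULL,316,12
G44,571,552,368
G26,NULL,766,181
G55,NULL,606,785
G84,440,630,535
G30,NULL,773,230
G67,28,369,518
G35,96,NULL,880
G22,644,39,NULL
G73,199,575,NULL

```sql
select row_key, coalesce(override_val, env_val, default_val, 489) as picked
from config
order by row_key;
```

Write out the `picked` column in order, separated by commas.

644, 766, 488, 773, 96, 738, 571, 606, 316, 28, 199, 440, 639

row_key=G22: override_val=644 → 644
row_key=G26: override_val=NULL, env_val=766 → 766
row_key=G27: override_val=NULL, env_val=488 → 488
row_key=G30: override_val=NULL, env_val=773 → 773
row_key=G35: override_val=96 → 96
row_key=G43: override_val=738 → 738
row_key=G44: override_val=571 → 571
row_key=G55: override_val=NULL, env_val=606 → 606
row_key=G63: override_val=NULL, env_val=316 → 316
row_key=G67: override_val=28 → 28
row_key=G73: override_val=199 → 199
row_key=G84: override_val=440 → 440
row_key=G93: override_val=NULL, env_val=NULL, default_val=639 → 639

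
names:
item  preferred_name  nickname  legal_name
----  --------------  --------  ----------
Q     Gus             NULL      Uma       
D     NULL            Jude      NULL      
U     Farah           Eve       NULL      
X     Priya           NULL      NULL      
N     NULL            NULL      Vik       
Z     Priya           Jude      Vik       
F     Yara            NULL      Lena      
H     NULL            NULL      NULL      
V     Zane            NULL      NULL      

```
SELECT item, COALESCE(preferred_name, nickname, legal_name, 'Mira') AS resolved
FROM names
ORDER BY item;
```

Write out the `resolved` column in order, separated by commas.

Jude, Yara, Mira, Vik, Gus, Farah, Zane, Priya, Priya

item=D: preferred_name=NULL, nickname=Jude → Jude
item=F: preferred_name=Yara → Yara
item=H: preferred_name=NULL, nickname=NULL, legal_name=NULL, → literal Mira → Mira
item=N: preferred_name=NULL, nickname=NULL, legal_name=Vik → Vik
item=Q: preferred_name=Gus → Gus
item=U: preferred_name=Farah → Farah
item=V: preferred_name=Zane → Zane
item=X: preferred_name=Priya → Priya
item=Z: preferred_name=Priya → Priya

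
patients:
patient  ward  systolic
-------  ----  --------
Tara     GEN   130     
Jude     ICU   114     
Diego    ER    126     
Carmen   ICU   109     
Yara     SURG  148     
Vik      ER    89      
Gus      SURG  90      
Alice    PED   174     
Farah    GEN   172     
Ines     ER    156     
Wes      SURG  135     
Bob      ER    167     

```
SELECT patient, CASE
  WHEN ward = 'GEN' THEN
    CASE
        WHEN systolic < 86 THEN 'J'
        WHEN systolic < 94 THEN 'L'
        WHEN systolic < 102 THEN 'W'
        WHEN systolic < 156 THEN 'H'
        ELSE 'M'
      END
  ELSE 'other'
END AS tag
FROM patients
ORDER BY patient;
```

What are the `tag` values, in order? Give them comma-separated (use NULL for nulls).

patient=Alice: ward='PED' → outer ELSE → other
patient=Bob: ward='ER' → outer ELSE → other
patient=Carmen: ward='ICU' → outer ELSE → other
patient=Diego: ward='ER' → outer ELSE → other
patient=Farah: ward='GEN' → inner[ELSE] → M
patient=Gus: ward='SURG' → outer ELSE → other
patient=Ines: ward='ER' → outer ELSE → other
patient=Jude: ward='ICU' → outer ELSE → other
patient=Tara: ward='GEN' → inner[systolic < 156] → H
patient=Vik: ward='ER' → outer ELSE → other
patient=Wes: ward='SURG' → outer ELSE → other
patient=Yara: ward='SURG' → outer ELSE → other

other, other, other, other, M, other, other, other, H, other, other, other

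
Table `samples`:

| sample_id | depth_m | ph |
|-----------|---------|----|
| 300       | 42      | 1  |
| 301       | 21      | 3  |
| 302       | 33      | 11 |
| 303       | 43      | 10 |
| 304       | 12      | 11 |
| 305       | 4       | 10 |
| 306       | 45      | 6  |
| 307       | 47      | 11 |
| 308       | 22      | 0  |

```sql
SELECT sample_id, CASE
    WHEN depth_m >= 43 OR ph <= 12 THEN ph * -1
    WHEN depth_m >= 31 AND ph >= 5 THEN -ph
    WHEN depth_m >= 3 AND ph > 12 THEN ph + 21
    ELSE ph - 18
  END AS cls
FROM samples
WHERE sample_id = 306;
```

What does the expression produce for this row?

-6

sample_id = 306: depth_m=45, ph=6.
depth_m >= 43 OR ph <= 12 → true → -6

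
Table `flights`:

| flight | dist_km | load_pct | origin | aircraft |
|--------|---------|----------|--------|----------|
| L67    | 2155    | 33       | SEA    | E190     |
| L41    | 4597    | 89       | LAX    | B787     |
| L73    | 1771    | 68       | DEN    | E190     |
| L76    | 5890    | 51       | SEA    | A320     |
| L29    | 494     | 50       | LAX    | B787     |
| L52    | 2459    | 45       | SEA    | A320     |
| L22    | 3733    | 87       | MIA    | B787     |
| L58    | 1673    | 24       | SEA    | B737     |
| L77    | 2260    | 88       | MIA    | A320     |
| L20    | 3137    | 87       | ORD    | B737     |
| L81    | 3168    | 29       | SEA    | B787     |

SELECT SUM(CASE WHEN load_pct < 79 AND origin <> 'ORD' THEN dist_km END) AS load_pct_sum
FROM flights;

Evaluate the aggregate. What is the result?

17610

flight=L67: ✓ → 2155
flight=L41: ✗
flight=L73: ✓ → 1771
flight=L76: ✓ → 5890
flight=L29: ✓ → 494
flight=L52: ✓ → 2459
flight=L22: ✗
flight=L58: ✓ → 1673
flight=L77: ✗
flight=L20: ✗
flight=L81: ✓ → 3168
load_pct_sum = 2155 + 1771 + 5890 + 494 + 2459 + 1673 + 3168 = 17610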